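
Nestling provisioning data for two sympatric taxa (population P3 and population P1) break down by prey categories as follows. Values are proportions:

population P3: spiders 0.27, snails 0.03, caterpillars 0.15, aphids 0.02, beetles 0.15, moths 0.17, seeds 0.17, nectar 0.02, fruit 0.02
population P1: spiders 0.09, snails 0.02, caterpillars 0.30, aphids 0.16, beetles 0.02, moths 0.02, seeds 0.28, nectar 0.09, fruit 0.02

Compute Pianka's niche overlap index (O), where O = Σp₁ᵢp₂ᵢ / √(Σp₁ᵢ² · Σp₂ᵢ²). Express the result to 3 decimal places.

Σ p₁ᵢp₂ᵢ = 0.0243 + 0.0006 + 0.0450 + 0.0032 + 0.0030 + 0.0034 + 0.0476 + 0.0018 + 0.0004 = 0.1293
Σp_1ᵢ² = 0.27² + 0.03² + 0.15² + 0.02² + 0.15² + 0.17² + 0.17² + 0.02² + 0.02² = 0.0729 + 0.0009 + 0.0225 + 0.0004 + 0.0225 + 0.0289 + 0.0289 + 0.0004 + 0.0004 = 0.1778
Σp_2ᵢ² = 0.09² + 0.02² + 0.30² + 0.16² + 0.02² + 0.02² + 0.28² + 0.09² + 0.02² = 0.0081 + 0.0004 + 0.0900 + 0.0256 + 0.0004 + 0.0004 + 0.0784 + 0.0081 + 0.0004 = 0.2118
O = 0.1293 / √(0.1778 × 0.2118) = 0.1293 / 0.194057 = 0.66630

0.666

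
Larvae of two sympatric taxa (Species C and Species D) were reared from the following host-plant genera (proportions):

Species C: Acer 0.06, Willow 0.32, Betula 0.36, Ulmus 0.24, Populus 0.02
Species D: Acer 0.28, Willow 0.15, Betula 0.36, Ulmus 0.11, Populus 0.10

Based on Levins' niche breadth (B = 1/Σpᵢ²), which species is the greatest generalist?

Σp_Cᵢ² = 0.06² + 0.32² + 0.36² + 0.24² + 0.02² = 0.0036 + 0.1024 + 0.1296 + 0.0576 + 0.0004 = 0.2936
B_C = 1 / 0.2936 = 3.4060
Σp_Dᵢ² = 0.28² + 0.15² + 0.36² + 0.11² + 0.10² = 0.0784 + 0.0225 + 0.1296 + 0.0121 + 0.0100 = 0.2526
B_D = 1 / 0.2526 = 3.9588
Highest B → broadest niche (most generalist): Species D (B = 3.96).

Species D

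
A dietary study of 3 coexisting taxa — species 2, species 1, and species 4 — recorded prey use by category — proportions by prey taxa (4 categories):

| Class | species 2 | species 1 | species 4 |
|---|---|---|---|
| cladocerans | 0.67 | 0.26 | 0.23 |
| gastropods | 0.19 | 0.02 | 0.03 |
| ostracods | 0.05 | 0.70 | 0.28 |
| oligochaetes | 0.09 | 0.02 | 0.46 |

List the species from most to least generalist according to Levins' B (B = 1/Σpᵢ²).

species 4 > species 2 > species 1

Σp_2ᵢ² = 0.67² + 0.19² + 0.05² + 0.09² = 0.4489 + 0.0361 + 0.0025 + 0.0081 = 0.4956
B_2 = 1 / 0.4956 = 2.0178
Σp_1ᵢ² = 0.26² + 0.02² + 0.70² + 0.02² = 0.0676 + 0.0004 + 0.4900 + 0.0004 = 0.5584
B_1 = 1 / 0.5584 = 1.7908
Σp_4ᵢ² = 0.23² + 0.03² + 0.28² + 0.46² = 0.0529 + 0.0009 + 0.0784 + 0.2116 = 0.3438
B_4 = 1 / 0.3438 = 2.9087
Ranking by B (broadest → narrowest): species 4 (2.91) > species 2 (2.02) > species 1 (1.79)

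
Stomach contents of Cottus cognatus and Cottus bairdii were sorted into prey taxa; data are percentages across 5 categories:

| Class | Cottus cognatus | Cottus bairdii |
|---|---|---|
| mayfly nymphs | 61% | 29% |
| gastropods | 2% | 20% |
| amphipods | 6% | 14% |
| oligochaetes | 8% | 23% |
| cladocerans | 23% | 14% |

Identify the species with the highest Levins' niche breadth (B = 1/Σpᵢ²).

Convert percentages to proportions (divide by 100).
Σp_cognᵢ² = 0.61² + 0.02² + 0.06² + 0.08² + 0.23² = 0.3721 + 0.0004 + 0.0036 + 0.0064 + 0.0529 = 0.4354
B_cogn = 1 / 0.4354 = 2.2967
Σp_bairᵢ² = 0.29² + 0.20² + 0.14² + 0.23² + 0.14² = 0.0841 + 0.0400 + 0.0196 + 0.0529 + 0.0196 = 0.2162
B_bair = 1 / 0.2162 = 4.6253
Highest B → broadest niche (most generalist): Cottus bairdii (B = 4.63).

Cottus bairdii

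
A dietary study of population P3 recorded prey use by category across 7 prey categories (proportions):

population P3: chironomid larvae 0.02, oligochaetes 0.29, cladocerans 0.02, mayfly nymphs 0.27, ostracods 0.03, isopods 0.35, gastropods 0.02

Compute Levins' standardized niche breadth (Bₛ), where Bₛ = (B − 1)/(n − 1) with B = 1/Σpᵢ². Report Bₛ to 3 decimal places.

Σpᵢ² = 0.02² + 0.29² + 0.02² + 0.27² + 0.03² + 0.35² + 0.02² = 0.0004 + 0.0841 + 0.0004 + 0.0729 + 0.0009 + 0.1225 + 0.0004 = 0.2816
B = 1 / 0.2816 = 3.55114
Bₛ = (B − 1)/(n − 1) = (3.55114 − 1)/(7 − 1) = 2.55114/6 = 0.42519

0.425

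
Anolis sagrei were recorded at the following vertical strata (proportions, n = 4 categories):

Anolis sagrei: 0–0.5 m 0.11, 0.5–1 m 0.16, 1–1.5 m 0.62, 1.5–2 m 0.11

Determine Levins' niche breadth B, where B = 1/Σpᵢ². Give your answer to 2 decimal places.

Σpᵢ² = 0.11² + 0.16² + 0.62² + 0.11² = 0.0121 + 0.0256 + 0.3844 + 0.0121 = 0.4342
B = 1 / 0.4342 = 2.3031

2.30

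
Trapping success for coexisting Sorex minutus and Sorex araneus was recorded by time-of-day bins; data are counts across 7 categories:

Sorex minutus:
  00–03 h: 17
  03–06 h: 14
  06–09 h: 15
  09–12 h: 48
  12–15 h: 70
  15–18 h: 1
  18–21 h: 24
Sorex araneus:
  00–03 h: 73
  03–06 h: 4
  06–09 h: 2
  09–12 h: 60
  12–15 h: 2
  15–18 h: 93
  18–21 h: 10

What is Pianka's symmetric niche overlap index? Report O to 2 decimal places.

Proportions for Sorex minutus (n=189): 17/189=0.0899, 14/189=0.0741, 15/189=0.0794, 48/189=0.2540, 70/189=0.3704, 1/189=0.0053, 24/189=0.1270
Proportions for Sorex araneus (n=244): 73/244=0.2992, 4/244=0.0164, 2/244=0.0082, 60/244=0.2459, 2/244=0.0082, 93/244=0.3811, 10/244=0.0410
Σ p₁ᵢp₂ᵢ = 0.026898 + 0.001215 + 0.000651 + 0.062459 + 0.003037 + 0.002020 + 0.005207 = 0.101487
Σp_1ᵢ² = 0.0899² + 0.0741² + 0.0794² + 0.2540² + 0.3704² + 0.0053² + 0.1270² = 0.008082 + 0.005491 + 0.006304 + 0.064516 + 0.137196 + 0.000028 + 0.016129 = 0.237746
Σp_2ᵢ² = 0.2992² + 0.0164² + 0.0082² + 0.2459² + 0.0082² + 0.3811² + 0.0410² = 0.089521 + 0.000269 + 0.000067 + 0.060467 + 0.000067 + 0.145237 + 0.001681 = 0.297309
O = 0.101487 / √(0.237746 × 0.297309) = 0.101487 / 0.2658647 = 0.3817

0.38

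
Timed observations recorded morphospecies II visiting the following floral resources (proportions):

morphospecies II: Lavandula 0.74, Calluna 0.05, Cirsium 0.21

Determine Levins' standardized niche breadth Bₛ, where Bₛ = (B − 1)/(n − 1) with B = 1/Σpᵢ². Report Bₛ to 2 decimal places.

Σpᵢ² = 0.74² + 0.05² + 0.21² = 0.5476 + 0.0025 + 0.0441 = 0.5942
B = 1 / 0.5942 = 1.6829
Bₛ = (B − 1)/(n − 1) = (1.6829 − 1)/(3 − 1) = 0.6829/2 = 0.3415

0.34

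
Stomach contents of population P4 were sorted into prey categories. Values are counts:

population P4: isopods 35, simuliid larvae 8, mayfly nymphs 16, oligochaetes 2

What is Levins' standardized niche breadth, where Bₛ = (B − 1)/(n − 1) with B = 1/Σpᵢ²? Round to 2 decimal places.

Proportions for population P4 (n=61): 35/61=0.5738, 8/61=0.1311, 16/61=0.2623, 2/61=0.0328
Σpᵢ² = 0.5738² + 0.1311² + 0.2623² + 0.0328² = 0.329246 + 0.017187 + 0.068801 + 0.001076 = 0.416310
B = 1 / 0.416310 = 2.4021
Bₛ = (B − 1)/(n − 1) = (2.4021 − 1)/(4 − 1) = 1.4021/3 = 0.4674

0.47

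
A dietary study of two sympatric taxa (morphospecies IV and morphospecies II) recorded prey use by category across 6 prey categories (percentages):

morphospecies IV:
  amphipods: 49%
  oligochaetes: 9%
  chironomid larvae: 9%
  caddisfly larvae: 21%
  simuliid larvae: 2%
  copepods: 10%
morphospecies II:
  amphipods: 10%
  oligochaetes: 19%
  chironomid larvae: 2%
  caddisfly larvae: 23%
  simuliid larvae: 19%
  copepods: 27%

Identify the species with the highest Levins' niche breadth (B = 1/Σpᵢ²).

morphospecies II

Convert percentages to proportions (divide by 100).
Σp_IVᵢ² = 0.49² + 0.09² + 0.09² + 0.21² + 0.02² + 0.10² = 0.2401 + 0.0081 + 0.0081 + 0.0441 + 0.0004 + 0.0100 = 0.3108
B_IV = 1 / 0.3108 = 3.2175
Σp_IIᵢ² = 0.10² + 0.19² + 0.02² + 0.23² + 0.19² + 0.27² = 0.0100 + 0.0361 + 0.0004 + 0.0529 + 0.0361 + 0.0729 = 0.2084
B_II = 1 / 0.2084 = 4.7985
Highest B → broadest niche (most generalist): morphospecies II (B = 4.80).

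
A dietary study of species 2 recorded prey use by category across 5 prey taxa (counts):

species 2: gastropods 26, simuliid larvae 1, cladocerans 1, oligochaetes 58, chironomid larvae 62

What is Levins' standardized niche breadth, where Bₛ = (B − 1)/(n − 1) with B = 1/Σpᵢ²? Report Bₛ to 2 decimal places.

Proportions for species 2 (n=148): 26/148=0.1757, 1/148=0.0068, 1/148=0.0068, 58/148=0.3919, 62/148=0.4189
Σpᵢ² = 0.1757² + 0.0068² + 0.0068² + 0.3919² + 0.4189² = 0.030870 + 0.000046 + 0.000046 + 0.153586 + 0.175477 = 0.360025
B = 1 / 0.360025 = 2.7776
Bₛ = (B − 1)/(n − 1) = (2.7776 − 1)/(5 − 1) = 1.7776/4 = 0.4444

0.44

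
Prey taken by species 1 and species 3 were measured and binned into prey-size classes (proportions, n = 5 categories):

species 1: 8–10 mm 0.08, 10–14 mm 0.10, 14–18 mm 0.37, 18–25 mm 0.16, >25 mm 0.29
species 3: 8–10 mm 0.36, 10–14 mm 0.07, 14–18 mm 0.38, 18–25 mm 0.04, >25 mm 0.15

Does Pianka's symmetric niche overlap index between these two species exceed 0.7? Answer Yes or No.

Σ p₁ᵢp₂ᵢ = 0.0288 + 0.0070 + 0.1406 + 0.0064 + 0.0435 = 0.2263
Σp_1ᵢ² = 0.08² + 0.10² + 0.37² + 0.16² + 0.29² = 0.0064 + 0.0100 + 0.1369 + 0.0256 + 0.0841 = 0.2630
Σp_2ᵢ² = 0.36² + 0.07² + 0.38² + 0.04² + 0.15² = 0.1296 + 0.0049 + 0.1444 + 0.0016 + 0.0225 = 0.3030
O = 0.2263 / √(0.2630 × 0.3030) = 0.2263 / 0.28229 = 0.8017
O = 0.8017 > 0.7 → Yes.

Yes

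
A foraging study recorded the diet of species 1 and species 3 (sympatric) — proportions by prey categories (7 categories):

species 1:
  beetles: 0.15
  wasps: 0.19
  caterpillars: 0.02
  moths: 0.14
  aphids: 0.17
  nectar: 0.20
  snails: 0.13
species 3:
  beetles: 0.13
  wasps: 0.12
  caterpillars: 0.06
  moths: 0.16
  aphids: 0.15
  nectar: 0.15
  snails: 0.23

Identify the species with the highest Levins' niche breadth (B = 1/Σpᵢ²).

species 3

Σp_1ᵢ² = 0.15² + 0.19² + 0.02² + 0.14² + 0.17² + 0.20² + 0.13² = 0.0225 + 0.0361 + 0.0004 + 0.0196 + 0.0289 + 0.0400 + 0.0169 = 0.1644
B_1 = 1 / 0.1644 = 6.0827
Σp_3ᵢ² = 0.13² + 0.12² + 0.06² + 0.16² + 0.15² + 0.15² + 0.23² = 0.0169 + 0.0144 + 0.0036 + 0.0256 + 0.0225 + 0.0225 + 0.0529 = 0.1584
B_3 = 1 / 0.1584 = 6.3131
Highest B → broadest niche (most generalist): species 3 (B = 6.31).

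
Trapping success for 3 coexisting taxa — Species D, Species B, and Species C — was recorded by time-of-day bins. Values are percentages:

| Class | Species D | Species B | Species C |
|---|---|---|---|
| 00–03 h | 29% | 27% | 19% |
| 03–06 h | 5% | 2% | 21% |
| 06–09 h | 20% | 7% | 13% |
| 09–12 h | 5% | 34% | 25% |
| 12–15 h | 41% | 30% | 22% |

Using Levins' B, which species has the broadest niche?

Convert percentages to proportions (divide by 100).
Σp_Dᵢ² = 0.29² + 0.05² + 0.20² + 0.05² + 0.41² = 0.0841 + 0.0025 + 0.0400 + 0.0025 + 0.1681 = 0.2972
B_D = 1 / 0.2972 = 3.3647
Σp_Bᵢ² = 0.27² + 0.02² + 0.07² + 0.34² + 0.30² = 0.0729 + 0.0004 + 0.0049 + 0.1156 + 0.0900 = 0.2838
B_B = 1 / 0.2838 = 3.5236
Σp_Cᵢ² = 0.19² + 0.21² + 0.13² + 0.25² + 0.22² = 0.0361 + 0.0441 + 0.0169 + 0.0625 + 0.0484 = 0.2080
B_C = 1 / 0.2080 = 4.8077
Highest B → broadest niche (most generalist): Species C (B = 4.81).

Species C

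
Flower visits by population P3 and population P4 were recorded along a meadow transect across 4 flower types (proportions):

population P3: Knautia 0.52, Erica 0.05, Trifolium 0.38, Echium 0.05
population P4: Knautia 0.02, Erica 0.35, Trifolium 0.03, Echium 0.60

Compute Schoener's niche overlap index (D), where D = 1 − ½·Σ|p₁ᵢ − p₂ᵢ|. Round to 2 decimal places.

Σ|p₁ᵢ − p₂ᵢ| = 0.50 + 0.30 + 0.35 + 0.55 = 1.70
D = 1 − ½ × 1.70 = 1 − 0.850 = 0.1500

0.15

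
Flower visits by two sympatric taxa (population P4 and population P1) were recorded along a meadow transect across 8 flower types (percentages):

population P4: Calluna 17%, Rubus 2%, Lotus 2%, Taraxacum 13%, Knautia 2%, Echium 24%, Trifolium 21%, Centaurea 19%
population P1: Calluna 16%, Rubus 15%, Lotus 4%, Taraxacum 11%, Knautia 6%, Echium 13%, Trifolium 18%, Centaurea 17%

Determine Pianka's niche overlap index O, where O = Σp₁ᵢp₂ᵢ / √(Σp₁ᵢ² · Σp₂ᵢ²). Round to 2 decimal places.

0.91

Convert percentages to proportions (divide by 100).
Σ p₁ᵢp₂ᵢ = 0.0272 + 0.0030 + 0.0008 + 0.0143 + 0.0012 + 0.0312 + 0.0378 + 0.0323 = 0.1478
Σp_1ᵢ² = 0.17² + 0.02² + 0.02² + 0.13² + 0.02² + 0.24² + 0.21² + 0.19² = 0.0289 + 0.0004 + 0.0004 + 0.0169 + 0.0004 + 0.0576 + 0.0441 + 0.0361 = 0.1848
Σp_2ᵢ² = 0.16² + 0.15² + 0.04² + 0.11² + 0.06² + 0.13² + 0.18² + 0.17² = 0.0256 + 0.0225 + 0.0016 + 0.0121 + 0.0036 + 0.0169 + 0.0324 + 0.0289 = 0.1436
O = 0.1478 / √(0.1848 × 0.1436) = 0.1478 / 0.16290 = 0.9073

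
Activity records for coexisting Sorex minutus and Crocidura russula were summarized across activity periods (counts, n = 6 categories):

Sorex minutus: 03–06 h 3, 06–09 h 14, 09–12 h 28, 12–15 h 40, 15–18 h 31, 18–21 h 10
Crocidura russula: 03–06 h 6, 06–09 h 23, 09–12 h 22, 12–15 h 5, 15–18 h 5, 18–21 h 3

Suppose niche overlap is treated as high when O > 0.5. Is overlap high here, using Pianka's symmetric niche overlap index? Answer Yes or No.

Proportions for Sorex minutus (n=126): 3/126=0.0238, 14/126=0.1111, 28/126=0.2222, 40/126=0.3175, 31/126=0.2460, 10/126=0.0794
Proportions for Crocidura russula (n=64): 6/64=0.0938, 23/64=0.3594, 22/64=0.3438, 5/64=0.0781, 5/64=0.0781, 3/64=0.0469
Σ p₁ᵢp₂ᵢ = 0.002232 + 0.039929 + 0.076392 + 0.024797 + 0.019213 + 0.003724 = 0.166287
Σp_1ᵢ² = 0.0238² + 0.1111² + 0.2222² + 0.3175² + 0.2460² + 0.0794² = 0.000566 + 0.012343 + 0.049373 + 0.100806 + 0.060516 + 0.006304 = 0.229908
Σp_2ᵢ² = 0.0938² + 0.3594² + 0.3438² + 0.0781² + 0.0781² + 0.0469² = 0.008798 + 0.129168 + 0.118198 + 0.006100 + 0.006100 + 0.002200 = 0.270564
O = 0.166287 / √(0.229908 × 0.270564) = 0.166287 / 0.2494090 = 0.6667
O = 0.6667 > 0.5 → Yes.

Yes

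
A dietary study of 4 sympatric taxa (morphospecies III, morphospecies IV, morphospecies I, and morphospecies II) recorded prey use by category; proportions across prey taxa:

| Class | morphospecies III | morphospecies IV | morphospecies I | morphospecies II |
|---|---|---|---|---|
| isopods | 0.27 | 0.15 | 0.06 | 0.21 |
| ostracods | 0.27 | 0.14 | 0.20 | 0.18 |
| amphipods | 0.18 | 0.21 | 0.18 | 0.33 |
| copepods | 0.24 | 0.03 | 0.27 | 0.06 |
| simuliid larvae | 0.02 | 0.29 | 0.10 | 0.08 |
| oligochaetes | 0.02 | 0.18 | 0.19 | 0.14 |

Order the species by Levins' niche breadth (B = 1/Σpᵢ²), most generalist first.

Σp_IIIᵢ² = 0.27² + 0.27² + 0.18² + 0.24² + 0.02² + 0.02² = 0.0729 + 0.0729 + 0.0324 + 0.0576 + 0.0004 + 0.0004 = 0.2366
B_III = 1 / 0.2366 = 4.2265
Σp_IVᵢ² = 0.15² + 0.14² + 0.21² + 0.03² + 0.29² + 0.18² = 0.0225 + 0.0196 + 0.0441 + 0.0009 + 0.0841 + 0.0324 = 0.2036
B_IV = 1 / 0.2036 = 4.9116
Σp_Iᵢ² = 0.06² + 0.20² + 0.18² + 0.27² + 0.10² + 0.19² = 0.0036 + 0.0400 + 0.0324 + 0.0729 + 0.0100 + 0.0361 = 0.1950
B_I = 1 / 0.1950 = 5.1282
Σp_IIᵢ² = 0.21² + 0.18² + 0.33² + 0.06² + 0.08² + 0.14² = 0.0441 + 0.0324 + 0.1089 + 0.0036 + 0.0064 + 0.0196 = 0.2150
B_II = 1 / 0.2150 = 4.6512
Ranking by B (broadest → narrowest): morphospecies I (5.13) > morphospecies IV (4.91) > morphospecies II (4.65) > morphospecies III (4.23)

morphospecies I > morphospecies IV > morphospecies II > morphospecies III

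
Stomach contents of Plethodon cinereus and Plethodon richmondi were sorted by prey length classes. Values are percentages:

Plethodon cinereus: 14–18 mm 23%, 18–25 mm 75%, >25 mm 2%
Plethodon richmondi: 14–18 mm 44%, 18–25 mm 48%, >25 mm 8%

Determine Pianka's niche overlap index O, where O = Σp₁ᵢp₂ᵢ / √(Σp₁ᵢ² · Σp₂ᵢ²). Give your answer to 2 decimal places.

0.90

Convert percentages to proportions (divide by 100).
Σ p₁ᵢp₂ᵢ = 0.1012 + 0.3600 + 0.0016 = 0.4628
Σp_1ᵢ² = 0.23² + 0.75² + 0.02² = 0.0529 + 0.5625 + 0.0004 = 0.6158
Σp_2ᵢ² = 0.44² + 0.48² + 0.08² = 0.1936 + 0.2304 + 0.0064 = 0.4304
O = 0.4628 / √(0.6158 × 0.4304) = 0.4628 / 0.51482 = 0.8990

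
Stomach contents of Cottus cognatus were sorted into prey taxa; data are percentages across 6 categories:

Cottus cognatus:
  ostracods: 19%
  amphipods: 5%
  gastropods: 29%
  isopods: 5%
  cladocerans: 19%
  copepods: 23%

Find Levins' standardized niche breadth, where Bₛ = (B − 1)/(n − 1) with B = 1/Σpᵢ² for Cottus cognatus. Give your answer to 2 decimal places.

0.73

Convert percentages to proportions (divide by 100).
Σpᵢ² = 0.19² + 0.05² + 0.29² + 0.05² + 0.19² + 0.23² = 0.0361 + 0.0025 + 0.0841 + 0.0025 + 0.0361 + 0.0529 = 0.2142
B = 1 / 0.2142 = 4.6685
Bₛ = (B − 1)/(n − 1) = (4.6685 − 1)/(6 − 1) = 3.6685/5 = 0.7337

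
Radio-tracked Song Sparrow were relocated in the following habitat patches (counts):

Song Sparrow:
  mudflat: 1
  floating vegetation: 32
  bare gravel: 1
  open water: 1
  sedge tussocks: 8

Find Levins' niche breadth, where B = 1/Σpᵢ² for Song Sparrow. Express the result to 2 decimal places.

1.69

Proportions for Song Sparrow (n=43): 1/43=0.0233, 32/43=0.7442, 1/43=0.0233, 1/43=0.0233, 8/43=0.1860
Σpᵢ² = 0.0233² + 0.7442² + 0.0233² + 0.0233² + 0.1860² = 0.000543 + 0.553834 + 0.000543 + 0.000543 + 0.034596 = 0.590059
B = 1 / 0.590059 = 1.6947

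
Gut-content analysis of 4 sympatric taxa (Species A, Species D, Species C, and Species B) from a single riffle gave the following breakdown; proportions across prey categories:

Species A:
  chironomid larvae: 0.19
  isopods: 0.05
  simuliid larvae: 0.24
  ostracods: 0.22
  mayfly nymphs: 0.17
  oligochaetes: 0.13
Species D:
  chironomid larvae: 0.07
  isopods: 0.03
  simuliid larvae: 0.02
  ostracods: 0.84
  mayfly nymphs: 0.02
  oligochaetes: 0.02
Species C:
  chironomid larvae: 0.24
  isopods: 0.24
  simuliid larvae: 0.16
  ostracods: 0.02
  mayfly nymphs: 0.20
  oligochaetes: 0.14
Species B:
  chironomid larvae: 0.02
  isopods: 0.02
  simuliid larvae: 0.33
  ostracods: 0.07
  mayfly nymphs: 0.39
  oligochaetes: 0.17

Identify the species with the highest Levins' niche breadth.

Species A

Σp_Aᵢ² = 0.19² + 0.05² + 0.24² + 0.22² + 0.17² + 0.13² = 0.0361 + 0.0025 + 0.0576 + 0.0484 + 0.0289 + 0.0169 = 0.1904
B_A = 1 / 0.1904 = 5.2521
Σp_Dᵢ² = 0.07² + 0.03² + 0.02² + 0.84² + 0.02² + 0.02² = 0.0049 + 0.0009 + 0.0004 + 0.7056 + 0.0004 + 0.0004 = 0.7126
B_D = 1 / 0.7126 = 1.4033
Σp_Cᵢ² = 0.24² + 0.24² + 0.16² + 0.02² + 0.20² + 0.14² = 0.0576 + 0.0576 + 0.0256 + 0.0004 + 0.0400 + 0.0196 = 0.2008
B_C = 1 / 0.2008 = 4.9801
Σp_Bᵢ² = 0.02² + 0.02² + 0.33² + 0.07² + 0.39² + 0.17² = 0.0004 + 0.0004 + 0.1089 + 0.0049 + 0.1521 + 0.0289 = 0.2956
B_B = 1 / 0.2956 = 3.3829
Highest B → broadest niche (most generalist): Species A (B = 5.25).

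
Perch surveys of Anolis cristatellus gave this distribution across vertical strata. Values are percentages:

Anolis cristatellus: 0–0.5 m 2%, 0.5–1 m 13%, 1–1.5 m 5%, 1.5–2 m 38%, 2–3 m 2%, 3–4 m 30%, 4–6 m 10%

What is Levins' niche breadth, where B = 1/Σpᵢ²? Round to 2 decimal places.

Convert percentages to proportions (divide by 100).
Σpᵢ² = 0.02² + 0.13² + 0.05² + 0.38² + 0.02² + 0.30² + 0.10² = 0.0004 + 0.0169 + 0.0025 + 0.1444 + 0.0004 + 0.0900 + 0.0100 = 0.2646
B = 1 / 0.2646 = 3.7793

3.78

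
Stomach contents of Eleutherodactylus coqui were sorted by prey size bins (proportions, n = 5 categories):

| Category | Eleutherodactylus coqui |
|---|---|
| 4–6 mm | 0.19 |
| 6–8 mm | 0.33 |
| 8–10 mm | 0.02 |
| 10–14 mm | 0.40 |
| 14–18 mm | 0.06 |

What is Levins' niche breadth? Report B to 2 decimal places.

3.24

Σpᵢ² = 0.19² + 0.33² + 0.02² + 0.40² + 0.06² = 0.0361 + 0.1089 + 0.0004 + 0.1600 + 0.0036 = 0.3090
B = 1 / 0.3090 = 3.2362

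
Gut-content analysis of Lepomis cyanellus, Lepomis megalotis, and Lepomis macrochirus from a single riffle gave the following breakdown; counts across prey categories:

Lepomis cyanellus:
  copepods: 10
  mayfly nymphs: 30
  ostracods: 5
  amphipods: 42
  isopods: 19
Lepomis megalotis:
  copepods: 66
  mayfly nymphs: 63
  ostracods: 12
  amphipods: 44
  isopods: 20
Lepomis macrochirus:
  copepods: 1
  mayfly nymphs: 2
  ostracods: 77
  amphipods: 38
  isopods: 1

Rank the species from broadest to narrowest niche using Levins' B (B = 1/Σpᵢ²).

Proportions for Lepomis cyanellus (n=106): 10/106=0.0943, 30/106=0.2830, 5/106=0.0472, 42/106=0.3962, 19/106=0.1792
Proportions for Lepomis megalotis (n=205): 66/205=0.3220, 63/205=0.3073, 12/205=0.0585, 44/205=0.2146, 20/205=0.0976
Proportions for Lepomis macrochirus (n=119): 1/119=0.0084, 2/119=0.0168, 77/119=0.6471, 38/119=0.3193, 1/119=0.0084
Σp_cyanᵢ² = 0.0943² + 0.2830² + 0.0472² + 0.3962² + 0.1792² = 0.008892 + 0.080089 + 0.002228 + 0.156974 + 0.032113 = 0.280296
B_cyan = 1 / 0.280296 = 3.5677
Σp_megaᵢ² = 0.3220² + 0.3073² + 0.0585² + 0.2146² + 0.0976² = 0.103684 + 0.094433 + 0.003422 + 0.046053 + 0.009526 = 0.257118
B_mega = 1 / 0.257118 = 3.8893
Σp_macrᵢ² = 0.0084² + 0.0168² + 0.6471² + 0.3193² + 0.0084² = 0.000071 + 0.000282 + 0.418738 + 0.101952 + 0.000071 = 0.521114
B_macr = 1 / 0.521114 = 1.9190
Ranking by B (broadest → narrowest): Lepomis megalotis (3.89) > Lepomis cyanellus (3.57) > Lepomis macrochirus (1.92)

Lepomis megalotis > Lepomis cyanellus > Lepomis macrochirus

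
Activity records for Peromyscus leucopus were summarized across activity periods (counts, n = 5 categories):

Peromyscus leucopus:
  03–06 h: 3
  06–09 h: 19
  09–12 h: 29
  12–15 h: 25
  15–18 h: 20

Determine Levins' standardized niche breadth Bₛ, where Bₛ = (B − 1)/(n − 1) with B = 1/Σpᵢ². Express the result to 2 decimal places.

0.78

Proportions for Peromyscus leucopus (n=96): 3/96=0.0313, 19/96=0.1979, 29/96=0.3021, 25/96=0.2604, 20/96=0.2083
Σpᵢ² = 0.0313² + 0.1979² + 0.3021² + 0.2604² + 0.2083² = 0.000980 + 0.039164 + 0.091264 + 0.067808 + 0.043389 = 0.242605
B = 1 / 0.242605 = 4.1219
Bₛ = (B − 1)/(n − 1) = (4.1219 − 1)/(5 − 1) = 3.1219/4 = 0.7805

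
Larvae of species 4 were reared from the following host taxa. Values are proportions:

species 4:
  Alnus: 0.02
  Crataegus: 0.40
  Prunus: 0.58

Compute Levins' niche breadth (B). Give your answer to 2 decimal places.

Σpᵢ² = 0.02² + 0.40² + 0.58² = 0.0004 + 0.1600 + 0.3364 = 0.4968
B = 1 / 0.4968 = 2.0129

2.01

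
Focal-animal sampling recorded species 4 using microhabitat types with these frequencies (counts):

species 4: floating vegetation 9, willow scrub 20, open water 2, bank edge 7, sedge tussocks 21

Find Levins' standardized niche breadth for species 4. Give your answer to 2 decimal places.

Proportions for species 4 (n=59): 9/59=0.1525, 20/59=0.3390, 2/59=0.0339, 7/59=0.1186, 21/59=0.3559
Σpᵢ² = 0.1525² + 0.3390² + 0.0339² + 0.1186² + 0.3559² = 0.023256 + 0.114921 + 0.001149 + 0.014066 + 0.126665 = 0.280057
B = 1 / 0.280057 = 3.5707
Bₛ = (B − 1)/(n − 1) = (3.5707 − 1)/(5 − 1) = 2.5707/4 = 0.6427

0.64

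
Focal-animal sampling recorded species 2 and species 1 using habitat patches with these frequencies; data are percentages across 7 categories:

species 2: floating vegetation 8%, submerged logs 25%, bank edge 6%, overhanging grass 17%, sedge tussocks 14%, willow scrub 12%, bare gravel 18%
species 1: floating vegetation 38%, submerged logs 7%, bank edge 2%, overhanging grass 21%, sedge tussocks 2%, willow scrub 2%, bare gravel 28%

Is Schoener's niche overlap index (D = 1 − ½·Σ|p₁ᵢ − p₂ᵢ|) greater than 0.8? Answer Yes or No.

No

Convert percentages to proportions (divide by 100).
Σ|p₁ᵢ − p₂ᵢ| = 0.30 + 0.18 + 0.04 + 0.04 + 0.12 + 0.10 + 0.10 = 0.88
D = 1 − ½ × 0.88 = 1 − 0.440 = 0.5600
D = 0.5600 < 0.8 → No.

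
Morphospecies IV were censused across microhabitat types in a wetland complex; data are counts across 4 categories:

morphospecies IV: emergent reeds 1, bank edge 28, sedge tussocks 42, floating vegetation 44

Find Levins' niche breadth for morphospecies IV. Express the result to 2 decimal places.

2.95

Proportions for morphospecies IV (n=115): 1/115=0.0087, 28/115=0.2435, 42/115=0.3652, 44/115=0.3826
Σpᵢ² = 0.0087² + 0.2435² + 0.3652² + 0.3826² = 0.000076 + 0.059292 + 0.133371 + 0.146383 = 0.339122
B = 1 / 0.339122 = 2.9488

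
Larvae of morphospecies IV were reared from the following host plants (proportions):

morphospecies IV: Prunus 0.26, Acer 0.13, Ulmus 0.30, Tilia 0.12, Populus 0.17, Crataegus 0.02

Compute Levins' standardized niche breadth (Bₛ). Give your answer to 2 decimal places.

Σpᵢ² = 0.26² + 0.13² + 0.30² + 0.12² + 0.17² + 0.02² = 0.0676 + 0.0169 + 0.0900 + 0.0144 + 0.0289 + 0.0004 = 0.2182
B = 1 / 0.2182 = 4.5830
Bₛ = (B − 1)/(n − 1) = (4.5830 − 1)/(6 − 1) = 3.5830/5 = 0.7166

0.72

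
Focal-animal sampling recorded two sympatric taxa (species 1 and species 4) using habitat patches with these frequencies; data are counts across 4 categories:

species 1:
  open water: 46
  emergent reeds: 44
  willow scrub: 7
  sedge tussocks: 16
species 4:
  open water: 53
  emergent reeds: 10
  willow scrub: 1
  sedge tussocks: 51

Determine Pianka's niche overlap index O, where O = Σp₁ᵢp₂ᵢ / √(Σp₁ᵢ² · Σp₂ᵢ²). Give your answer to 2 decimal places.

Proportions for species 1 (n=113): 46/113=0.4071, 44/113=0.3894, 7/113=0.0619, 16/113=0.1416
Proportions for species 4 (n=115): 53/115=0.4609, 10/115=0.0870, 1/115=0.0087, 51/115=0.4435
Σ p₁ᵢp₂ᵢ = 0.187632 + 0.033878 + 0.000539 + 0.062800 = 0.284849
Σp_1ᵢ² = 0.4071² + 0.3894² + 0.0619² + 0.1416² = 0.165730 + 0.151632 + 0.003832 + 0.020051 = 0.341245
Σp_2ᵢ² = 0.4609² + 0.0870² + 0.0087² + 0.4435² = 0.212429 + 0.007569 + 0.000076 + 0.196692 = 0.416766
O = 0.284849 / √(0.341245 × 0.416766) = 0.284849 / 0.3771198 = 0.7553

0.76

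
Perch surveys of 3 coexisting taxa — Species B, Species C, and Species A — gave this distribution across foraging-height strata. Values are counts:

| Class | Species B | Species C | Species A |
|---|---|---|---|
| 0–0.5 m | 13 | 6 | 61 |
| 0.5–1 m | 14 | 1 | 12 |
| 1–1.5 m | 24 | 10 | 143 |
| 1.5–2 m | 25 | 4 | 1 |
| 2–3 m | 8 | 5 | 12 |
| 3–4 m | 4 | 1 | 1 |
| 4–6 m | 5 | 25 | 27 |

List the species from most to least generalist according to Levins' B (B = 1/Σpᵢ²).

Proportions for Species B (n=93): 13/93=0.1398, 14/93=0.1505, 24/93=0.2581, 25/93=0.2688, 8/93=0.0860, 4/93=0.0430, 5/93=0.0538
Proportions for Species C (n=52): 6/52=0.1154, 1/52=0.0192, 10/52=0.1923, 4/52=0.0769, 5/52=0.0962, 1/52=0.0192, 25/52=0.4808
Proportions for Species A (n=257): 61/257=0.2374, 12/257=0.0467, 143/257=0.5564, 1/257=0.0039, 12/257=0.0467, 1/257=0.0039, 27/257=0.1051
Σp_Bᵢ² = 0.1398² + 0.1505² + 0.2581² + 0.2688² + 0.0860² + 0.0430² + 0.0538² = 0.019544 + 0.022650 + 0.066616 + 0.072253 + 0.007396 + 0.001849 + 0.002894 = 0.193202
B_B = 1 / 0.193202 = 5.1759
Σp_Cᵢ² = 0.1154² + 0.0192² + 0.1923² + 0.0769² + 0.0962² + 0.0192² + 0.4808² = 0.013317 + 0.000369 + 0.036979 + 0.005914 + 0.009254 + 0.000369 + 0.231169 = 0.297371
B_C = 1 / 0.297371 = 3.3628
Σp_Aᵢ² = 0.2374² + 0.0467² + 0.5564² + 0.0039² + 0.0467² + 0.0039² + 0.1051² = 0.056359 + 0.002181 + 0.309581 + 0.000015 + 0.002181 + 0.000015 + 0.011046 = 0.381378
B_A = 1 / 0.381378 = 2.6221
Ranking by B (broadest → narrowest): Species B (5.18) > Species C (3.36) > Species A (2.62)

Species B > Species C > Species A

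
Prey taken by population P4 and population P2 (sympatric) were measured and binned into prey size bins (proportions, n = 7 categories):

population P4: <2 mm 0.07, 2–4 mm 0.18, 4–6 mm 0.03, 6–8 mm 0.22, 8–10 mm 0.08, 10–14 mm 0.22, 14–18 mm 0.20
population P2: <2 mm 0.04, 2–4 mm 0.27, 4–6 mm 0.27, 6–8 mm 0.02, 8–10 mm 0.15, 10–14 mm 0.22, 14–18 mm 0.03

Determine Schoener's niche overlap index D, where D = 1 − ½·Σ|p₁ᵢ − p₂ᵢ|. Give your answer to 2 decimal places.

Σ|p₁ᵢ − p₂ᵢ| = 0.03 + 0.09 + 0.24 + 0.20 + 0.07 + 0.00 + 0.17 = 0.80
D = 1 − ½ × 0.80 = 1 − 0.400 = 0.6000

0.60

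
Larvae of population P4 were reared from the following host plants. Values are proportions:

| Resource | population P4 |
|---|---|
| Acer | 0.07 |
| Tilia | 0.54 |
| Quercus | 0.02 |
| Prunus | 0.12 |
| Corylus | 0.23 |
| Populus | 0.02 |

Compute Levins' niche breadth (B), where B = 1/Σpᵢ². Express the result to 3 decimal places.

2.743

Σpᵢ² = 0.07² + 0.54² + 0.02² + 0.12² + 0.23² + 0.02² = 0.0049 + 0.2916 + 0.0004 + 0.0144 + 0.0529 + 0.0004 = 0.3646
B = 1 / 0.3646 = 2.74273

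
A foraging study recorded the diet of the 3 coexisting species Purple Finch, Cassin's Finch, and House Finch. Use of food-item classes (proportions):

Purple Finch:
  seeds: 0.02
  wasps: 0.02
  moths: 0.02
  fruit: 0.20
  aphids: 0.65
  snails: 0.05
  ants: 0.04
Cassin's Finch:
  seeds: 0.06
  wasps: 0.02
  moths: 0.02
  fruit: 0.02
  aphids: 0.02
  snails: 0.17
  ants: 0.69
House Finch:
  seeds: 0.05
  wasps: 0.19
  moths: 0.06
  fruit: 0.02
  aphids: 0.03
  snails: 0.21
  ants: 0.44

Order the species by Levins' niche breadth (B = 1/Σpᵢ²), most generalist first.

House Finch > Purple Finch > Cassin's Finch

Σp_Purpᵢ² = 0.02² + 0.02² + 0.02² + 0.20² + 0.65² + 0.05² + 0.04² = 0.0004 + 0.0004 + 0.0004 + 0.0400 + 0.4225 + 0.0025 + 0.0016 = 0.4678
B_Purp = 1 / 0.4678 = 2.1377
Σp_Cassᵢ² = 0.06² + 0.02² + 0.02² + 0.02² + 0.02² + 0.17² + 0.69² = 0.0036 + 0.0004 + 0.0004 + 0.0004 + 0.0004 + 0.0289 + 0.4761 = 0.5102
B_Cass = 1 / 0.5102 = 1.9600
Σp_Housᵢ² = 0.05² + 0.19² + 0.06² + 0.02² + 0.03² + 0.21² + 0.44² = 0.0025 + 0.0361 + 0.0036 + 0.0004 + 0.0009 + 0.0441 + 0.1936 = 0.2812
B_Hous = 1 / 0.2812 = 3.5562
Ranking by B (broadest → narrowest): House Finch (3.56) > Purple Finch (2.14) > Cassin's Finch (1.96)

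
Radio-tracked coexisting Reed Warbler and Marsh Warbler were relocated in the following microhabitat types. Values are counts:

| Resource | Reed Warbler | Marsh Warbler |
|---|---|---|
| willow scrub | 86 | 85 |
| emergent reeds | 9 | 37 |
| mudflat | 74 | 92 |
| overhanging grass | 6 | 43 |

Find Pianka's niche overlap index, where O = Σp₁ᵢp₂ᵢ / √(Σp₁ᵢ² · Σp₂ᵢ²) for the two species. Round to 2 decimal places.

Proportions for Reed Warbler (n=175): 86/175=0.4914, 9/175=0.0514, 74/175=0.4229, 6/175=0.0343
Proportions for Marsh Warbler (n=257): 85/257=0.3307, 37/257=0.1440, 92/257=0.3580, 43/257=0.1673
Σ p₁ᵢp₂ᵢ = 0.162506 + 0.007402 + 0.151398 + 0.005738 = 0.327044
Σp_1ᵢ² = 0.4914² + 0.0514² + 0.4229² + 0.0343² = 0.241474 + 0.002642 + 0.178844 + 0.001176 = 0.424136
Σp_2ᵢ² = 0.3307² + 0.1440² + 0.3580² + 0.1673² = 0.109362 + 0.020736 + 0.128164 + 0.027989 = 0.286251
O = 0.327044 / √(0.424136 × 0.286251) = 0.327044 / 0.3484385 = 0.9386

0.94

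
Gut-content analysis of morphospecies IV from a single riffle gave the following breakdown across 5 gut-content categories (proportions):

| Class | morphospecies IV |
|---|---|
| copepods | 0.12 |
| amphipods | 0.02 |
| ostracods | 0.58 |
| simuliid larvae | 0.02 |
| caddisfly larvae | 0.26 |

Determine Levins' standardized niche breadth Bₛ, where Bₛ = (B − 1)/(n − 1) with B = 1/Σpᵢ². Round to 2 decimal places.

0.35

Σpᵢ² = 0.12² + 0.02² + 0.58² + 0.02² + 0.26² = 0.0144 + 0.0004 + 0.3364 + 0.0004 + 0.0676 = 0.4192
B = 1 / 0.4192 = 2.3855
Bₛ = (B − 1)/(n − 1) = (2.3855 − 1)/(5 − 1) = 1.3855/4 = 0.3464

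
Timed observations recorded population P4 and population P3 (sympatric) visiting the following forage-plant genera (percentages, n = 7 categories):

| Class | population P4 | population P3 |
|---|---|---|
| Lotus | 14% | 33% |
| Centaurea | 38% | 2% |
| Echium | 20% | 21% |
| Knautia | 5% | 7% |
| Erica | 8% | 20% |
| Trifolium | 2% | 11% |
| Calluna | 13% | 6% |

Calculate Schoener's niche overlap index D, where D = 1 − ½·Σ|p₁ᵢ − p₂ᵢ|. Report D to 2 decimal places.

Convert percentages to proportions (divide by 100).
Σ|p₁ᵢ − p₂ᵢ| = 0.19 + 0.36 + 0.01 + 0.02 + 0.12 + 0.09 + 0.07 = 0.86
D = 1 − ½ × 0.86 = 1 − 0.430 = 0.5700

0.57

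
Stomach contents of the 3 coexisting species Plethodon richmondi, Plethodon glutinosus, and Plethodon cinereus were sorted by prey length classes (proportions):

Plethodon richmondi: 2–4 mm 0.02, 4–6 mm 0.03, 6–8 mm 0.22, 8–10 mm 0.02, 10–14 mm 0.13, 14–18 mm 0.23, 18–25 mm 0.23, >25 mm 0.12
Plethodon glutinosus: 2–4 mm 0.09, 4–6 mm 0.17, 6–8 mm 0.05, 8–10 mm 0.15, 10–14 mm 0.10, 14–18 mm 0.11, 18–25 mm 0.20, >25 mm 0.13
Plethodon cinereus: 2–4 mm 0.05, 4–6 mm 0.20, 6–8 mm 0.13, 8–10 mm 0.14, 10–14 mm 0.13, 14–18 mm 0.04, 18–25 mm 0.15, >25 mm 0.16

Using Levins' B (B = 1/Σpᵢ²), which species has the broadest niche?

Σp_richᵢ² = 0.02² + 0.03² + 0.22² + 0.02² + 0.13² + 0.23² + 0.23² + 0.12² = 0.0004 + 0.0009 + 0.0484 + 0.0004 + 0.0169 + 0.0529 + 0.0529 + 0.0144 = 0.1872
B_rich = 1 / 0.1872 = 5.3419
Σp_glutᵢ² = 0.09² + 0.17² + 0.05² + 0.15² + 0.10² + 0.11² + 0.20² + 0.13² = 0.0081 + 0.0289 + 0.0025 + 0.0225 + 0.0100 + 0.0121 + 0.0400 + 0.0169 = 0.1410
B_glut = 1 / 0.1410 = 7.0922
Σp_cineᵢ² = 0.05² + 0.20² + 0.13² + 0.14² + 0.13² + 0.04² + 0.15² + 0.16² = 0.0025 + 0.0400 + 0.0169 + 0.0196 + 0.0169 + 0.0016 + 0.0225 + 0.0256 = 0.1456
B_cine = 1 / 0.1456 = 6.8681
Highest B → broadest niche (most generalist): Plethodon glutinosus (B = 7.09).

Plethodon glutinosus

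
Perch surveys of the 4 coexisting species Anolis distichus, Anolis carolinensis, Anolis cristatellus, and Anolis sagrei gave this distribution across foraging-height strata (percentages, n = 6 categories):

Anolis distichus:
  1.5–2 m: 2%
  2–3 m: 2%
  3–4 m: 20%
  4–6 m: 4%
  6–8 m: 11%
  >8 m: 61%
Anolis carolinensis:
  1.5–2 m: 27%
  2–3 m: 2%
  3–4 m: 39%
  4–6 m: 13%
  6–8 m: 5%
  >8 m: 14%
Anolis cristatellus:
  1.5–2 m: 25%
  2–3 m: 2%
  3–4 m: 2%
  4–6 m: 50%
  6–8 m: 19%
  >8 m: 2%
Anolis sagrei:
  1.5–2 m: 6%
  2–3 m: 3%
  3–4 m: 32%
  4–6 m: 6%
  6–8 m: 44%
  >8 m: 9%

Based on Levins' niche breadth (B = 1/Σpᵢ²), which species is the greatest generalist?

Convert percentages to proportions (divide by 100).
Σp_distᵢ² = 0.02² + 0.02² + 0.20² + 0.04² + 0.11² + 0.61² = 0.0004 + 0.0004 + 0.0400 + 0.0016 + 0.0121 + 0.3721 = 0.4266
B_dist = 1 / 0.4266 = 2.3441
Σp_caroᵢ² = 0.27² + 0.02² + 0.39² + 0.13² + 0.05² + 0.14² = 0.0729 + 0.0004 + 0.1521 + 0.0169 + 0.0025 + 0.0196 = 0.2644
B_caro = 1 / 0.2644 = 3.7821
Σp_crisᵢ² = 0.25² + 0.02² + 0.02² + 0.50² + 0.19² + 0.02² = 0.0625 + 0.0004 + 0.0004 + 0.2500 + 0.0361 + 0.0004 = 0.3498
B_cris = 1 / 0.3498 = 2.8588
Σp_sagrᵢ² = 0.06² + 0.03² + 0.32² + 0.06² + 0.44² + 0.09² = 0.0036 + 0.0009 + 0.1024 + 0.0036 + 0.1936 + 0.0081 = 0.3122
B_sagr = 1 / 0.3122 = 3.2031
Highest B → broadest niche (most generalist): Anolis carolinensis (B = 3.78).

Anolis carolinensis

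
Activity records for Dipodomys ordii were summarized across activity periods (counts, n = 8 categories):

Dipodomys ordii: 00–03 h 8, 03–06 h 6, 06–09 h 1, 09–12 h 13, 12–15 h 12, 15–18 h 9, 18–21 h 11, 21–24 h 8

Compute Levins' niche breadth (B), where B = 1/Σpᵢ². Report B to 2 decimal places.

6.80

Proportions for Dipodomys ordii (n=68): 8/68=0.1176, 6/68=0.0882, 1/68=0.0147, 13/68=0.1912, 12/68=0.1765, 9/68=0.1324, 11/68=0.1618, 8/68=0.1176
Σpᵢ² = 0.1176² + 0.0882² + 0.0147² + 0.1912² + 0.1765² + 0.1324² + 0.1618² + 0.1176² = 0.013830 + 0.007779 + 0.000216 + 0.036557 + 0.031152 + 0.017530 + 0.026179 + 0.013830 = 0.147073
B = 1 / 0.147073 = 6.7993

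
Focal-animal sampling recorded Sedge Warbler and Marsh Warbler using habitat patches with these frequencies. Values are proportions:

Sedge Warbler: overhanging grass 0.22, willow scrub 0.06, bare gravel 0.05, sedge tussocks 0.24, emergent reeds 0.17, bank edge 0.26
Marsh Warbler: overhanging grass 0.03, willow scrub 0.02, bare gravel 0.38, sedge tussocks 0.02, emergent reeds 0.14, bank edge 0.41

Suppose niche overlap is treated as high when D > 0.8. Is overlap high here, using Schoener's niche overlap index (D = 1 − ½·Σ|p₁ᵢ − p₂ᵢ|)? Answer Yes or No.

Σ|p₁ᵢ − p₂ᵢ| = 0.19 + 0.04 + 0.33 + 0.22 + 0.03 + 0.15 = 0.96
D = 1 − ½ × 0.96 = 1 − 0.480 = 0.5200
D = 0.5200 < 0.8 → No.

No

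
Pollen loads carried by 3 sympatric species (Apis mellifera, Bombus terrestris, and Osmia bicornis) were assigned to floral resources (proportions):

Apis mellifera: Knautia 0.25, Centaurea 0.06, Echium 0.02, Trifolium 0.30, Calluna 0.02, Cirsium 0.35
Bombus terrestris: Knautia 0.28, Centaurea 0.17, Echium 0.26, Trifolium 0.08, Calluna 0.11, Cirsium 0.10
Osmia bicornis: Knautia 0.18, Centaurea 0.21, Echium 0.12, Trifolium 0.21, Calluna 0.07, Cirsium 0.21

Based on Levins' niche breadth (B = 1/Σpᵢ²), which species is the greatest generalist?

Osmia bicornis

Σp_mellᵢ² = 0.25² + 0.06² + 0.02² + 0.30² + 0.02² + 0.35² = 0.0625 + 0.0036 + 0.0004 + 0.0900 + 0.0004 + 0.1225 = 0.2794
B_mell = 1 / 0.2794 = 3.5791
Σp_terrᵢ² = 0.28² + 0.17² + 0.26² + 0.08² + 0.11² + 0.10² = 0.0784 + 0.0289 + 0.0676 + 0.0064 + 0.0121 + 0.0100 = 0.2034
B_terr = 1 / 0.2034 = 4.9164
Σp_bicoᵢ² = 0.18² + 0.21² + 0.12² + 0.21² + 0.07² + 0.21² = 0.0324 + 0.0441 + 0.0144 + 0.0441 + 0.0049 + 0.0441 = 0.1840
B_bico = 1 / 0.1840 = 5.4348
Highest B → broadest niche (most generalist): Osmia bicornis (B = 5.43).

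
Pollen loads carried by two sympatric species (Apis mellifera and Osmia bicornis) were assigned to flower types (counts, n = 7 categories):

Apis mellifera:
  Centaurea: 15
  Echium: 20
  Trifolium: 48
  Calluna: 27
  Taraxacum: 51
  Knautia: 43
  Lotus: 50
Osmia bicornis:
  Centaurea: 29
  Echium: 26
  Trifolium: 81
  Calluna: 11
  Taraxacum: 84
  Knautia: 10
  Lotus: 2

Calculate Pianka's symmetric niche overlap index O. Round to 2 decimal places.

Proportions for Apis mellifera (n=254): 15/254=0.0591, 20/254=0.0787, 48/254=0.1890, 27/254=0.1063, 51/254=0.2008, 43/254=0.1693, 50/254=0.1969
Proportions for Osmia bicornis (n=243): 29/243=0.1193, 26/243=0.1070, 81/243=0.3333, 11/243=0.0453, 84/243=0.3457, 10/243=0.0412, 2/243=0.0082
Σ p₁ᵢp₂ᵢ = 0.007051 + 0.008421 + 0.062994 + 0.004815 + 0.069417 + 0.006975 + 0.001615 = 0.161288
Σp_1ᵢ² = 0.0591² + 0.0787² + 0.1890² + 0.1063² + 0.2008² + 0.1693² + 0.1969² = 0.003493 + 0.006194 + 0.035721 + 0.011300 + 0.040321 + 0.028662 + 0.038770 = 0.164461
Σp_2ᵢ² = 0.1193² + 0.1070² + 0.3333² + 0.0453² + 0.3457² + 0.0412² + 0.0082² = 0.014232 + 0.011449 + 0.111089 + 0.002052 + 0.119508 + 0.001697 + 0.000067 = 0.260094
O = 0.161288 / √(0.164461 × 0.260094) = 0.161288 / 0.2068220 = 0.7798

0.78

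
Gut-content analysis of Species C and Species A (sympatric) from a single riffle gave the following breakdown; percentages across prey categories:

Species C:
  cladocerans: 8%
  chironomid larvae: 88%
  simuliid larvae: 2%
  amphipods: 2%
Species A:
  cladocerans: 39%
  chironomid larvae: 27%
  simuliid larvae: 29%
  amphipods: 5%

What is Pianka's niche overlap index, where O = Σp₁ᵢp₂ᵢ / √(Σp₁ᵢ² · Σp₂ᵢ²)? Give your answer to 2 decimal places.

0.56

Convert percentages to proportions (divide by 100).
Σ p₁ᵢp₂ᵢ = 0.0312 + 0.2376 + 0.0058 + 0.0010 = 0.2756
Σp_1ᵢ² = 0.08² + 0.88² + 0.02² + 0.02² = 0.0064 + 0.7744 + 0.0004 + 0.0004 = 0.7816
Σp_2ᵢ² = 0.39² + 0.27² + 0.29² + 0.05² = 0.1521 + 0.0729 + 0.0841 + 0.0025 = 0.3116
O = 0.2756 / √(0.7816 × 0.3116) = 0.2756 / 0.49350 = 0.5585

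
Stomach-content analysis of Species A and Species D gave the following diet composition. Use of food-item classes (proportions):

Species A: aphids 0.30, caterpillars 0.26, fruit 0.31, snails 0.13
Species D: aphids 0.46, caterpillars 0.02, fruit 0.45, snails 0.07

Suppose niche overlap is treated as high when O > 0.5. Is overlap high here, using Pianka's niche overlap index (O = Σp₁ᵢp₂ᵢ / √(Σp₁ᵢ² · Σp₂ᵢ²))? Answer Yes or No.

Σ p₁ᵢp₂ᵢ = 0.1380 + 0.0052 + 0.1395 + 0.0091 = 0.2918
Σp_1ᵢ² = 0.30² + 0.26² + 0.31² + 0.13² = 0.0900 + 0.0676 + 0.0961 + 0.0169 = 0.2706
Σp_2ᵢ² = 0.46² + 0.02² + 0.45² + 0.07² = 0.2116 + 0.0004 + 0.2025 + 0.0049 = 0.4194
O = 0.2918 / √(0.2706 × 0.4194) = 0.2918 / 0.33688 = 0.8662
O = 0.8662 > 0.5 → Yes.

Yes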